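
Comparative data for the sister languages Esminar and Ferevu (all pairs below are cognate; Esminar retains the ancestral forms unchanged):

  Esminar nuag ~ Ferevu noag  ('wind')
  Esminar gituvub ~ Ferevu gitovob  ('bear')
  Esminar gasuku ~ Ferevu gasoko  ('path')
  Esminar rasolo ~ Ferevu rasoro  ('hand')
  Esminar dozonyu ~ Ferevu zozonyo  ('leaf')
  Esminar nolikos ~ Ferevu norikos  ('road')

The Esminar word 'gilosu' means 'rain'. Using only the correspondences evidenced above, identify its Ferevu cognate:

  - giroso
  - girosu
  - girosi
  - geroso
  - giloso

giroso

rasolo ~ rasoro — Esminar l corresponds to Ferevu r between vowels (before a back vowel).
gasuku ~ gasoko, dozonyu ~ zozonyo — Esminar u corresponds to Ferevu o word-finally.
Applying these to Esminar 'gilosu':
  gilosu → girosu   (l→r between vowels (before a back vowel))
  girosu → giroso   (u→o word-finally)
So the Ferevu cognate is 'giroso'.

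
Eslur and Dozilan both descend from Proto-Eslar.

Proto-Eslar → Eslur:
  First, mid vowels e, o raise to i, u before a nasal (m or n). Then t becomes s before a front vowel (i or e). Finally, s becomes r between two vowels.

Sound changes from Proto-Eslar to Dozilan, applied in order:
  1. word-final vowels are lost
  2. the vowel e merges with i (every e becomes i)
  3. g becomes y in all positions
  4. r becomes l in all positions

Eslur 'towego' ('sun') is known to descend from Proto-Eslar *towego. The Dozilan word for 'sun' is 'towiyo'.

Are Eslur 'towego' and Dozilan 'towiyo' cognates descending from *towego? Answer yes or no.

no

Derive the expected Dozilan reflex of *towego:
Dozilan: start from *towego.
  rule 1 (apocope): towego → toweg
  rule 2 (vowel merger): toweg → towig
  rule 3 (unconditioned shift): towig → towiy
  rule 4: no change — towiy
  ⇒ Dozilan towiy
The regular Dozilan reflex would be 'towiy', but the attested form is 'towiyo'. The correspondence is irregular, so they are not cognates (the Dozilan form has a different source).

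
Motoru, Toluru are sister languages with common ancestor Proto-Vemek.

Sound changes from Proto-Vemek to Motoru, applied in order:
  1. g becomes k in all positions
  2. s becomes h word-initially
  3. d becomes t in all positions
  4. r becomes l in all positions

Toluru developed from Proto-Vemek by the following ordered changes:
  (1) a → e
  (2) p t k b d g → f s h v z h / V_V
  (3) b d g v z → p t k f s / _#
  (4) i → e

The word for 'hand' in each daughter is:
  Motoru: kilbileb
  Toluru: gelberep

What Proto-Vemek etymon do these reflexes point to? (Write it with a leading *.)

Position 1: Motoru has k, Toluru has g. Toluru preserves g here (none of its changes turn any other segment into g), so the proto-segment is *g.
Position 6: Motoru has l, Toluru has r. Toluru preserves r here (none of its changes turn any other segment into r), so the proto-segment is *r.
Verify the candidate proto-form against each daughter:
Motoru: start from *gilbireb.
  rule 1 (unconditioned shift): gilbireb → kilbireb
  rule 2: no change — kilbireb
  rule 3: no change — kilbireb
  rule 4 (unconditioned shift): kilbireb → kilbileb
  ⇒ Motoru kilbileb
Toluru: *gilbireb
  gilbireb (rule 1 does not apply)
  gilbireb (rule 2 does not apply)
  gilbireb → gilbirep   [final devoicing]
  gilbirep → gelberep   [vowel merger]
  giving Toluru gelberep.
Only *gilbireb yields all of Motoru kilbileb, Toluru gelberep.

*gilbireb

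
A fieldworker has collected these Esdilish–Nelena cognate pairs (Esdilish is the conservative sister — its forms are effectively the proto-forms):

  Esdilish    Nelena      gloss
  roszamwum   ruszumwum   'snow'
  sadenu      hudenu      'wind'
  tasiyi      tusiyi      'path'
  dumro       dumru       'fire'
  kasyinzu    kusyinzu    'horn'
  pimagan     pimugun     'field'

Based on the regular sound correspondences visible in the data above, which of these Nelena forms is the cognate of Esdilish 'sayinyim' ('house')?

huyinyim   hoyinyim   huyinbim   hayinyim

sadenu ~ hudenu — Esdilish s corresponds to Nelena h word-initially before a back vowel.
sadenu ~ hudenu, tasiyi ~ tusiyi — Esdilish a corresponds to Nelena u after a consonant, before a consonant other than r, m, n, p, b, f, v.
Applying these to Esdilish 'sayinyim':
  sayinyim → hayinyim   (s→h word-initially before a back vowel)
  hayinyim → huyinyim   (a→u after a consonant, before a consonant other than r, m, n, p, b, f, v)
So the Nelena cognate is 'huyinyim'.

huyinyim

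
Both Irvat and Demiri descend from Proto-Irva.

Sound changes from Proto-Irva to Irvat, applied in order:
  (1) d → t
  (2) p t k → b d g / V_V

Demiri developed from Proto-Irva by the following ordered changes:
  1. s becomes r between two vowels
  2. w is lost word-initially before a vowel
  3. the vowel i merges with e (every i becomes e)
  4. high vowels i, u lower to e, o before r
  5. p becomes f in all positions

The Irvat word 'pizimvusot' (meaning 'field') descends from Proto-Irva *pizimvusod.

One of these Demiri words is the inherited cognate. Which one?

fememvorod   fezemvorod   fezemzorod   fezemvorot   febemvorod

Demiri: *pizimvusod > pizimvurod > pezemvurod > pezemvorod > fezemvorod  (by rhotacism, vowel merger, pre-rhotic lowering, unconditioned shift)
The other candidates each miss or misapply at least one Demiri change.

fezemvorod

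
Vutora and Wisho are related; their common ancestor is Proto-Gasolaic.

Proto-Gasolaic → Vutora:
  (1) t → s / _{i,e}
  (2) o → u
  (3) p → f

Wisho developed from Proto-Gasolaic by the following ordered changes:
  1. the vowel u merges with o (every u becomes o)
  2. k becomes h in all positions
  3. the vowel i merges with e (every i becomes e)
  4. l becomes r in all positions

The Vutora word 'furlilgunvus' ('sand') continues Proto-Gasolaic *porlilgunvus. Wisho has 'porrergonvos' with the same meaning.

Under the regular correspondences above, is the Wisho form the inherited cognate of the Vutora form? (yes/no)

Derive the expected Wisho reflex of *porlilgunvus:
Wisho: start from *porlilgunvus.
  rule 1 (vowel merger): porlilgunvus → porlilgonvos
  rule 2: no change — porlilgonvos
  rule 3 (vowel merger): porlilgonvos → porlelgonvos
  rule 4 (unconditioned shift): porlelgonvos → porrergonvos
  ⇒ Wisho porrergonvos
Wisho 'porrergonvos' matches the regular reflex exactly, so the pair is cognate.

yes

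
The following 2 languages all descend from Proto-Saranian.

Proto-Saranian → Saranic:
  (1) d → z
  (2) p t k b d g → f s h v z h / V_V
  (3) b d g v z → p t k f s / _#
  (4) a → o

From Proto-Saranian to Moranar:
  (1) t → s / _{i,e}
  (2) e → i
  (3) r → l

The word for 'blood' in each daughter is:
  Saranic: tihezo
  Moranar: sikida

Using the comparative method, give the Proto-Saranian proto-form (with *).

*tikeda

Position 4: Saranic has e, Moranar has i. Saranic preserves e here (none of its changes turn any other segment into e), so the proto-segment is *e.
Position 5: Saranic has z, Moranar has d. Moranar preserves d here (none of its changes turn any other segment into d), so the proto-segment is *d.
Verify the candidate proto-form against each daughter:
Saranic: start from *tikeda.
  rule 1 (unconditioned shift): tikeda → tikeza
  rule 2 (intervocalic lenition): tikeza → tiheza
  rule 3: no change — tiheza
  rule 4 (vowel merger): tiheza → tihezo
  ⇒ Saranic tihezo
Moranar: start from *tikeda.
  rule 1 (palatalisation): tikeda → sikeda
  rule 2 (vowel merger): sikeda → sikida
  rule 3: no change — sikida
  ⇒ Moranar sikida
*tikeda is the unique common source.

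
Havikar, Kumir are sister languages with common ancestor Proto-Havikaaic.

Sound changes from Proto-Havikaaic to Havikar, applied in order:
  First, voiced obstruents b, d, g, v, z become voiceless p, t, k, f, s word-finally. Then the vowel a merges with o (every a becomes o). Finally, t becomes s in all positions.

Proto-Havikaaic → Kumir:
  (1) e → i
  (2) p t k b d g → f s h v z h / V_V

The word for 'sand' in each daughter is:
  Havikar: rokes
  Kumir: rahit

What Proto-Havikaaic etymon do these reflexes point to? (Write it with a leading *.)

*raket

Position 4: Havikar has e, Kumir has i. Havikar preserves e here (none of its changes turn any other segment into e), so the proto-segment is *e.
Position 3: Havikar has k, Kumir has h. Taking the neighbouring segments as reconstructed: Havikar k can only go back to *k; Kumir h could go back to *k or *g or *h — the one source consistent with every daughter is *k.
This points to *raket. Verify forward in each daughter:
Havikar: *raket > roket > rokes  (by vowel merger, unconditioned shift)
Kumir: *raket > rakit > rahit  (by vowel merger, intervocalic lenition)
Only *raket yields all of Havikar rokes, Kumir rahit.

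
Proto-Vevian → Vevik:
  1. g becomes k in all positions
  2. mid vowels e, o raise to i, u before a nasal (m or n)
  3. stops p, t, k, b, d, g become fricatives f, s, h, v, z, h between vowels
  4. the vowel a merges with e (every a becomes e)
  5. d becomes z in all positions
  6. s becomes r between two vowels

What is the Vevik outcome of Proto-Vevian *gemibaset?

kimiveret

Vevik: start from *gemibaset.
  rule 1 (unconditioned shift): gemibaset → kemibaset
  rule 2 (pre-nasal raising): kemibaset → kimibaset
  rule 3 (intervocalic lenition): kimibaset → kimivaset
  rule 4 (vowel merger): kimivaset → kimiveset
  rule 5: no change — kimiveset
  rule 6 (rhotacism): kimiveset → kimiveret
  ⇒ Vevik kimiveret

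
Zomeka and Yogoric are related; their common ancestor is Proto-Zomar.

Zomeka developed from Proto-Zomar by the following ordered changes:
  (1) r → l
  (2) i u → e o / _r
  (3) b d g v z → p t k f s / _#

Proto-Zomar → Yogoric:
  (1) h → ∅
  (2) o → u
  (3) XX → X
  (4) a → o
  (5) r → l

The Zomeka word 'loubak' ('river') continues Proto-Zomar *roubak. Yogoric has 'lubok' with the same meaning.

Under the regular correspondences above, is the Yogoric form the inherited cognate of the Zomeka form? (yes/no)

yes

Derive the expected Yogoric reflex of *roubak:
Yogoric: *roubak
  roubak (rule 1 does not apply)
  roubak → ruubak   [vowel merger]
  ruubak → rubak   [degemination]
  rubak → rubok   [vowel merger]
  rubok → lubok   [unconditioned shift]
  giving Yogoric lubok.
Yogoric 'lubok' matches the regular reflex exactly, so the pair is cognate.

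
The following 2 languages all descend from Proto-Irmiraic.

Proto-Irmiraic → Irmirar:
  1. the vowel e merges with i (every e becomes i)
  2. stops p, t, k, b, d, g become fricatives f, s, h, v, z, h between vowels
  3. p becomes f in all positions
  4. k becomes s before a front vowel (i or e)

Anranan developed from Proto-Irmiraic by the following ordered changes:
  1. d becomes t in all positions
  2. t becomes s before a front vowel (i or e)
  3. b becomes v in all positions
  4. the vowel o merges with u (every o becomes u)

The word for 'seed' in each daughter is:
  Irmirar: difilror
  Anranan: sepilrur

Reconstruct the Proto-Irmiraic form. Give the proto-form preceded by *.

*depilror

Position 2: Irmirar has i, Anranan has e. Anranan preserves e here (none of its changes turn any other segment into e), so the proto-segment is *e.
Position 3: Irmirar has f, Anranan has p. Anranan preserves p here (none of its changes turn any other segment into p), so the proto-segment is *p.
Position 7: Irmirar has o, Anranan has u. Irmirar preserves o here (none of its changes turn any other segment into o), so the proto-segment is *o.
Continuing position by position gives *depilror; check it forward:
Irmirar: *depilror
  depilror → dipilror   [vowel merger]
  dipilror → difilror   [intervocalic lenition]
  difilror (rule 3 does not apply)
  difilror (rule 4 does not apply)
  giving Irmirar difilror.
Anranan: start from *depilror.
  rule 1 (unconditioned shift): depilror → tepilror
  rule 2 (palatalisation): tepilror → sepilror
  rule 3: no change — sepilror
  rule 4 (vowel merger): sepilror → sepilrur
  ⇒ Anranan sepilrur
No other proto-form is consistent with every reflex, so the reconstruction is *depilror.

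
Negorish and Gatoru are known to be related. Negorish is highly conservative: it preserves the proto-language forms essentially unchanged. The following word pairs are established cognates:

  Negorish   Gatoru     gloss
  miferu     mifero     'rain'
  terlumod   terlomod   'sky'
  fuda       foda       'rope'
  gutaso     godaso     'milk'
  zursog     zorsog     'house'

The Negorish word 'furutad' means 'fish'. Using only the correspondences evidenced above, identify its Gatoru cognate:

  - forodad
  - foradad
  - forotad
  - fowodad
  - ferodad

forodad

zursog ~ zorsog — Negorish u corresponds to Gatoru o after a consonant, before r.
fuda ~ foda, gutaso ~ godaso — Negorish u corresponds to Gatoru o after a consonant, before a consonant other than r, m, n, p, b, f, v.
gutaso ~ godaso — Negorish t corresponds to Gatoru d between vowels (before a back vowel).
Applying these to Negorish 'furutad':
  furutad → forutad   (u→o after a consonant, before r)
  forutad → forotad   (u→o after a consonant, before a consonant other than r, m, n, p, b, f, v)
  forotad → forodad   (t→d between vowels (before a back vowel))
So the Gatoru cognate is 'forodad'.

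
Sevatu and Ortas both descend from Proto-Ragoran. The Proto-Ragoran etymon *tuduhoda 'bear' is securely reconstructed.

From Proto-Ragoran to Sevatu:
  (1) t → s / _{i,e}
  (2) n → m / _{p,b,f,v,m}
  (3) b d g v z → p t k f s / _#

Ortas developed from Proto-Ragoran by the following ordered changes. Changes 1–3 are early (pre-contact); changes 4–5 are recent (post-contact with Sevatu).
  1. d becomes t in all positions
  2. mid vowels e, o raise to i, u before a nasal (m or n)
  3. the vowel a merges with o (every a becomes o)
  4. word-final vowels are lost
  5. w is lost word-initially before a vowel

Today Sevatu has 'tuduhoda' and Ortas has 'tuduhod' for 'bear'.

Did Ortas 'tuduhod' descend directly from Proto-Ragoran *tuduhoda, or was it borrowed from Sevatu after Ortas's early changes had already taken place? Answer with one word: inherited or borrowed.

If inherited, *tuduhoda would pass through all of Ortas's changes:
Ortas: *tuduhoda
  tuduhoda → tutuhota   [unconditioned shift]
  tutuhota (rule 2 does not apply)
  tutuhota → tutuhoto   [vowel merger]
  tutuhoto → tutuhot   [apocope]
  tutuhot (rule 5 does not apply)
  giving Ortas tutuhot.
If borrowed from Sevatu 'tuduhoda' after the early changes, it would undergo only the recent ones:
  rule 4 (apocope): tuduhoda → tuduhod
  rule 5 (glide loss): no change (tuduhod)
  ⇒ as a loan: tuduhod
Ortas 'tuduhod' matches the loan outcome 'tuduhod', not the inherited 'tutuhot' — it skipped the early Ortas changes, so it was borrowed from Sevatu.

borrowed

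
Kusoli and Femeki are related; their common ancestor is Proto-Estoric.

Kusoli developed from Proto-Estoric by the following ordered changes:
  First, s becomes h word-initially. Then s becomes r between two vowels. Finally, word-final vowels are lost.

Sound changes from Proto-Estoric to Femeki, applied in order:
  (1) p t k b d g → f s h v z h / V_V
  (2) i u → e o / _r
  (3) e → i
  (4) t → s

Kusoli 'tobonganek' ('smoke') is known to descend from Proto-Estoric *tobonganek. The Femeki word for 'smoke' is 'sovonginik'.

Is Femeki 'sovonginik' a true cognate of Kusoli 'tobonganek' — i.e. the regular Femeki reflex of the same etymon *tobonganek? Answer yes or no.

no

Derive the expected Femeki reflex of *tobonganek:
Femeki: start from *tobonganek.
  rule 1 (intervocalic lenition): tobonganek → tovonganek
  rule 2: no change — tovonganek
  rule 3 (vowel merger): tovonganek → tovonganik
  rule 4 (unconditioned shift): tovonganik → sovonganik
  ⇒ Femeki sovonganik
The regular Femeki reflex would be 'sovonganik', but the attested form is 'sovonginik'. The correspondence is irregular, so they are not cognates (the Femeki form has a different source).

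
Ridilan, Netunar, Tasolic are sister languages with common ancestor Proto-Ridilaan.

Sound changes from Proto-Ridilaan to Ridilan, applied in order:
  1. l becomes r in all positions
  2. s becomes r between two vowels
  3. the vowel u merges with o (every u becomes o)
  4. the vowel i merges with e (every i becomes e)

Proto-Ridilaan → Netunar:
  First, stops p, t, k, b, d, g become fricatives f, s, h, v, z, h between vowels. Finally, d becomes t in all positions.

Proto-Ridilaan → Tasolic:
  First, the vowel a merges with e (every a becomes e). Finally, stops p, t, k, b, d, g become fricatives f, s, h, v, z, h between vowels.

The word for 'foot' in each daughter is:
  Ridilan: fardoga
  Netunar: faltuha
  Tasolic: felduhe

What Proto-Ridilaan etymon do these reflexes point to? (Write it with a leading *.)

*falduga

Position 7: Ridilan has a, Netunar has a, Tasolic has e. Ridilan preserves a here (none of its changes turn any other segment into a), so the proto-segment is *a.
Position 6: Ridilan has g, Netunar has h, Tasolic has h. Ridilan preserves g here (none of its changes turn any other segment into g), so the proto-segment is *g.
This points to *falduga. Verify forward in each daughter:
Ridilan: start from *falduga.
  rule 1 (unconditioned shift): falduga → farduga
  rule 2: no change — farduga
  rule 3 (vowel merger): farduga → fardoga
  rule 4: no change — fardoga
  ⇒ Ridilan fardoga
Netunar: *falduga
  falduga → falduha   [intervocalic lenition]
  falduha → faltuha   [unconditioned shift]
  giving Netunar faltuha.
Tasolic: *falduga > felduge > felduhe  (by vowel merger, intervocalic lenition)
Only *falduga yields all of Ridilan fardoga, Netunar faltuha, Tasolic felduhe.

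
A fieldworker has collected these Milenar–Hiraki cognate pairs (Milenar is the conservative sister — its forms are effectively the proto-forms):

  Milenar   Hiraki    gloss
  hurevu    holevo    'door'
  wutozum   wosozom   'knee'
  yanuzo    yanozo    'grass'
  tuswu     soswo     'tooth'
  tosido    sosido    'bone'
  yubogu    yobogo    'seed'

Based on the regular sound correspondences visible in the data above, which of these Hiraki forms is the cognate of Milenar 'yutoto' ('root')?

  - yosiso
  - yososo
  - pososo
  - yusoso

wutozum ~ wosozom, yanuzo ~ yanozo — Milenar u corresponds to Hiraki o after a consonant, before a consonant other than r, m, n, p, b, f, v.
wutozum ~ wosozom — Milenar t corresponds to Hiraki s between vowels (before a back vowel).
Applying these to Milenar 'yutoto':
  yutoto → yototo   (u→o after a consonant, before a consonant other than r, m, n, p, b, f, v)
  yototo → yosoto   (t→s between vowels (before a back vowel))
  yosoto → yososo   (t→s between vowels (before a back vowel))
So the Hiraki cognate is 'yososo'.

yososo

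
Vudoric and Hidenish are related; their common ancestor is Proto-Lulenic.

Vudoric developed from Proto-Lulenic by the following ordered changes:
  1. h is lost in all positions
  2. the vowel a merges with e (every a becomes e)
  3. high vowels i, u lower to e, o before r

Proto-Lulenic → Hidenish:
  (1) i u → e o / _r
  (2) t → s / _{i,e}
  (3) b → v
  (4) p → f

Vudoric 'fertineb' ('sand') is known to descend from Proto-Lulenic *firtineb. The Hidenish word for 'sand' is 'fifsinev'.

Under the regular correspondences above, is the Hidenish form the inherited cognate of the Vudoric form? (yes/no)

Derive the expected Hidenish reflex of *firtineb:
Hidenish: *firtineb > fertineb > fersineb > fersinev  (by pre-rhotic lowering, palatalisation, unconditioned shift)
The regular Hidenish reflex would be 'fersinev', but the attested form is 'fifsinev'. The correspondence is irregular, so they are not cognates (the Hidenish form has a different source).

no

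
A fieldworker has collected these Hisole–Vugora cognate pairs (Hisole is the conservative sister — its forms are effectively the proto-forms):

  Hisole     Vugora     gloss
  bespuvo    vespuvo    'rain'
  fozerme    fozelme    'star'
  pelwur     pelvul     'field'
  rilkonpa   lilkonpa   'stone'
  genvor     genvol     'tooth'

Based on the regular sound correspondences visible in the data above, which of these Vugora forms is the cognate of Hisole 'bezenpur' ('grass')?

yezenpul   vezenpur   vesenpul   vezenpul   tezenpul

bespuvo ~ vespuvo — Hisole b corresponds to Vugora v word-initially before a front vowel.
pelwur ~ pelvul, genvor ~ genvol — Hisole r corresponds to Vugora l word-finally.
Applying these to Hisole 'bezenpur':
  bezenpur → vezenpur   (b→v word-initially before a front vowel)
  vezenpur → vezenpul   (r→l word-finally)
So the Vugora cognate is 'vezenpul'.

vezenpul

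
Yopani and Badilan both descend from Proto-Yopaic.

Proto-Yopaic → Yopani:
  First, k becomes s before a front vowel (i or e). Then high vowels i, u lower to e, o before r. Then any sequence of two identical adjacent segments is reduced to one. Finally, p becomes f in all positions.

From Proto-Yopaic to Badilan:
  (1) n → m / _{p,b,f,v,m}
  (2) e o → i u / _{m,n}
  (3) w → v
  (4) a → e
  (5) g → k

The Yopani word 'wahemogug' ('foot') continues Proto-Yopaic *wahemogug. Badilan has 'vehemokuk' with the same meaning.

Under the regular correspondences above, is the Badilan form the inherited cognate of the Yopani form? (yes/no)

no

Derive the expected Badilan reflex of *wahemogug:
Badilan: *wahemogug > wahimogug > vahimogug > vehimogug > vehimokuk  (by pre-nasal raising, unconditioned shift, vowel merger, unconditioned shift)
The regular Badilan reflex would be 'vehimokuk', but the attested form is 'vehemokuk'. The correspondence is irregular, so they are not cognates (the Badilan form has a different source).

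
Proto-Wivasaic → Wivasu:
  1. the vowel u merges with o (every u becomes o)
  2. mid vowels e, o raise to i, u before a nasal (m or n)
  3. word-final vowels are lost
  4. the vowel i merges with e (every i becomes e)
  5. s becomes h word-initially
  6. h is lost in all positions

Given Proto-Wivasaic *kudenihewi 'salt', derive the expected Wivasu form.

Wivasu: *kudenihewi
  kudenihewi → kodenihewi   [vowel merger]
  kodenihewi → kodinihewi   [pre-nasal raising]
  kodinihewi → kodinihew   [apocope]
  kodinihew → kodenehew   [vowel merger]
  kodenehew (rule 5 does not apply)
  kodenehew → kodeneew   [h-loss]
  giving Wivasu kodeneew.

kodeneew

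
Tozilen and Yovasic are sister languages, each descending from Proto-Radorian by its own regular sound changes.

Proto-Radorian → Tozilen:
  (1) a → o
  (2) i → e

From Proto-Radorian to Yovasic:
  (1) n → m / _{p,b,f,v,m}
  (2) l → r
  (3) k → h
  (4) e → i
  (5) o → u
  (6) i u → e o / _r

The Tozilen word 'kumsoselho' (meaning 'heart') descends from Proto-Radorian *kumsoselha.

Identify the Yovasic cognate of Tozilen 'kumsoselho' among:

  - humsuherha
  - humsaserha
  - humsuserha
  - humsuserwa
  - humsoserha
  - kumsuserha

humsuserha

Yovasic: start from *kumsoselha.
  rule 1: no change — kumsoselha
  rule 2 (unconditioned shift): kumsoselha → kumsoserha
  rule 3 (unconditioned shift): kumsoserha → humsoserha
  rule 4 (vowel merger): humsoserha → humsosirha
  rule 5 (vowel merger): humsosirha → humsusirha
  rule 6 (pre-rhotic lowering): humsusirha → humsuserha
  ⇒ Yovasic humsuserha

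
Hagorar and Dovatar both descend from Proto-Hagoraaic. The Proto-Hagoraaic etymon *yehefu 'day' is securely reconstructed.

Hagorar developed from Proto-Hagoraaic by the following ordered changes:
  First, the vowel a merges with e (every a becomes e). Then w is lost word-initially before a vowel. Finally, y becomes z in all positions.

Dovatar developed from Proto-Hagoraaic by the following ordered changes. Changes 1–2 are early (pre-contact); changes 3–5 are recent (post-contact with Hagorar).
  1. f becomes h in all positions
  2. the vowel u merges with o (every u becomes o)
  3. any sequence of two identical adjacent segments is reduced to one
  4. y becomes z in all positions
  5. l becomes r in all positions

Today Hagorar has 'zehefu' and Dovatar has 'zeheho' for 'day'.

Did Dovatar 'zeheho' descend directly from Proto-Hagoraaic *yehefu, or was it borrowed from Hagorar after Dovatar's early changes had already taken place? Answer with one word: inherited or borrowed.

If inherited, *yehefu would pass through all of Dovatar's changes:
Dovatar: *yehefu
  yehefu → yehehu   [unconditioned shift]
  yehehu → yeheho   [vowel merger]
  yeheho (rule 3 does not apply)
  yeheho → zeheho   [unconditioned shift]
  zeheho (rule 5 does not apply)
  giving Dovatar zeheho.
If borrowed from Hagorar 'zehefu' after the early changes, it would undergo only the recent ones:
  rule 3 (degemination): no change (zehefu)
  rule 4 (unconditioned shift): no change (zehefu)
  rule 5 (unconditioned shift): no change (zehefu)
  ⇒ as a loan: zehefu
Dovatar 'zeheho' matches the inherited outcome exactly, so it is an inherited cognate, not a loan.

inherited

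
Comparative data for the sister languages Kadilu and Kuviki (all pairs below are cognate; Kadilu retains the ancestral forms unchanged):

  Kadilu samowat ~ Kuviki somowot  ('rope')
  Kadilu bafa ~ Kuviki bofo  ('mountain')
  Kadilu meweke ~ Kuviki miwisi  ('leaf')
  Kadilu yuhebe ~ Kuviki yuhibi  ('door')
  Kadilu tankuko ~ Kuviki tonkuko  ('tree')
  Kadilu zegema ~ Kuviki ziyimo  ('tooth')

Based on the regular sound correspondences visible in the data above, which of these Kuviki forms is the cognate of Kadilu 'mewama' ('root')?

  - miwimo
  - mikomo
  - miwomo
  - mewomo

meweke ~ miwisi, zegema ~ ziyimo — Kadilu e corresponds to Kuviki i after a consonant, before a consonant other than r, m, n, p, b, f, v.
samowat ~ somowot — Kadilu a corresponds to Kuviki o after a consonant, before a nasal.
bafa ~ bofo, zegema ~ ziyimo — Kadilu a corresponds to Kuviki o word-finally.
Applying these to Kadilu 'mewama':
  mewama → miwama   (e→i after a consonant, before a consonant other than r, m, n, p, b, f, v)
  miwama → miwoma   (a→o after a consonant, before a nasal)
  miwoma → miwomo   (a→o word-finally)
So the Kuviki cognate is 'miwomo'.

miwomo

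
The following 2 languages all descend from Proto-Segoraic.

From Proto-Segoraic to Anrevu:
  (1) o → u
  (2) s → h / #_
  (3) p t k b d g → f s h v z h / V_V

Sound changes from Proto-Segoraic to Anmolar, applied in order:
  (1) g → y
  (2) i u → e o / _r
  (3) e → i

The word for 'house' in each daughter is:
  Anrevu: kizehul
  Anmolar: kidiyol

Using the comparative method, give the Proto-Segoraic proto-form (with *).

*kidegol

Position 5: Anrevu has h, Anmolar has y. Taking the neighbouring segments as reconstructed: Anrevu h could go back to *k or *g or *h; Anmolar y could go back to *g or *y — the one source consistent with every daughter is *g.
Position 4: Anrevu has e, Anmolar has i. Anrevu preserves e here (none of its changes turn any other segment into e), so the proto-segment is *e.
Continuing position by position gives *kidegol; check it forward:
Anrevu: start from *kidegol.
  rule 1 (vowel merger): kidegol → kidegul
  rule 2: no change — kidegul
  rule 3 (intervocalic lenition): kidegul → kizehul
  ⇒ Anrevu kizehul
Anmolar: start from *kidegol.
  rule 1 (unconditioned shift): kidegol → kideyol
  rule 2: no change — kideyol
  rule 3 (vowel merger): kideyol → kidiyol
  ⇒ Anmolar kidiyol
No other proto-form is consistent with every reflex, so the reconstruction is *kidegol.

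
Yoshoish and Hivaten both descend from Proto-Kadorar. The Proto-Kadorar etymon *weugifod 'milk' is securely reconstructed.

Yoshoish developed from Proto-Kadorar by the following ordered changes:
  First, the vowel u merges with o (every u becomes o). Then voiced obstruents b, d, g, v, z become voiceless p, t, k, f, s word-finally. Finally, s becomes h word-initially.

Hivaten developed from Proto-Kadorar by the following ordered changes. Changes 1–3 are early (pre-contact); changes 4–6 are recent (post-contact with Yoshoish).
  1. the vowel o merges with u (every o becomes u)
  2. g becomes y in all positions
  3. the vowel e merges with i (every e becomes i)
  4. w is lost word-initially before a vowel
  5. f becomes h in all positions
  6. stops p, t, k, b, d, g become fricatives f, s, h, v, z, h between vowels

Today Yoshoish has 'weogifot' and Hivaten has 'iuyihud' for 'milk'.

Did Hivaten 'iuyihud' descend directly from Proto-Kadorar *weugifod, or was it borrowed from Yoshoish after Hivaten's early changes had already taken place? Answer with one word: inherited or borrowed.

If inherited, *weugifod would pass through all of Hivaten's changes:
Hivaten: *weugifod > weugifud > weuyifud > wiuyifud > iuyifud > iuyihud  (by vowel merger, unconditioned shift, vowel merger, glide loss, unconditioned shift)
If borrowed from Yoshoish 'weogifot' after the early changes, it would undergo only the recent ones:
  rule 4 (glide loss): weogifot → eogifot
  rule 5 (unconditioned shift): eogifot → eogihot
  rule 6 (intervocalic lenition): eogihot → eohihot
  ⇒ as a loan: eohihot
Hivaten 'iuyihud' matches the inherited outcome exactly, so it is an inherited cognate, not a loan.

inherited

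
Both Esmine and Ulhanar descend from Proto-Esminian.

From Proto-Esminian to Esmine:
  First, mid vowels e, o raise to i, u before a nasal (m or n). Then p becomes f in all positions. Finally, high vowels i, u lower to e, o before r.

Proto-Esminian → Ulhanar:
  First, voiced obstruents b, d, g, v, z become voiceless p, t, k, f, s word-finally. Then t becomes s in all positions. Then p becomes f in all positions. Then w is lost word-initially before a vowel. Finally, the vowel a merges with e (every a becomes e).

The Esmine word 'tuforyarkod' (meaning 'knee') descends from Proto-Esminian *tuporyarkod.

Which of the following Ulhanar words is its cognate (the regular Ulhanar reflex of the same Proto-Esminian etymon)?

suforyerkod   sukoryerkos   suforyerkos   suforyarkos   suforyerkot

suforyerkos

Ulhanar: *tuporyarkod
  tuporyarkod → tuporyarkot   [final devoicing]
  tuporyarkot → suporyarkos   [unconditioned shift]
  suporyarkos → suforyarkos   [unconditioned shift]
  suforyarkos (rule 4 does not apply)
  suforyarkos → suforyerkos   [vowel merger]
  giving Ulhanar suforyerkos.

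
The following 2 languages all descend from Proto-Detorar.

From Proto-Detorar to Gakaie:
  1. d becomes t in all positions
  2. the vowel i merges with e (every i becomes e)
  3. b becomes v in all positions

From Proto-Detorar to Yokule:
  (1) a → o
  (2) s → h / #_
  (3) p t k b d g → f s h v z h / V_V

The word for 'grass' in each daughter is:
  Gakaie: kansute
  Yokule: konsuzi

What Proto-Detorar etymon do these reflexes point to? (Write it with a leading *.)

*kansudi

Position 7: Gakaie has e, Yokule has i. Yokule preserves i here (none of its changes turn any other segment into i), so the proto-segment is *i.
Position 6: Gakaie has t, Yokule has z. Taking the neighbouring segments as reconstructed: Gakaie t could go back to *t or *d; Yokule z could go back to *d or *z — the one source consistent with every daughter is *d.
This points to *kansudi. Verify forward in each daughter:
Gakaie: *kansudi > kansuti > kansute  (by unconditioned shift, vowel merger)
Yokule: *kansudi > konsudi > konsuzi  (by vowel merger, intervocalic lenition)
Only *kansudi yields all of Gakaie kansute, Yokule konsuzi.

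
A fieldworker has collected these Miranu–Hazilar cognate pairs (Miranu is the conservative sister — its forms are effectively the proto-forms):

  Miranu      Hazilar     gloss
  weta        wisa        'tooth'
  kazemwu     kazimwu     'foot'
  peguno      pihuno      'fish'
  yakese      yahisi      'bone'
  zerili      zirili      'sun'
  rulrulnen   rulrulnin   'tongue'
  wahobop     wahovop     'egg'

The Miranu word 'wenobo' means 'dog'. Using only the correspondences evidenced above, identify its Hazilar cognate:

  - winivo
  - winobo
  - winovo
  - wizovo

rulrulnen ~ rulrulnin — Miranu e corresponds to Hazilar i after a consonant, before a nasal.
wahobop ~ wahovop — Miranu b corresponds to Hazilar v between vowels (before a back vowel).
Applying these to Miranu 'wenobo':
  wenobo → winobo   (e→i after a consonant, before a nasal)
  winobo → winovo   (b→v between vowels (before a back vowel))
So the Hazilar cognate is 'winovo'.

winovo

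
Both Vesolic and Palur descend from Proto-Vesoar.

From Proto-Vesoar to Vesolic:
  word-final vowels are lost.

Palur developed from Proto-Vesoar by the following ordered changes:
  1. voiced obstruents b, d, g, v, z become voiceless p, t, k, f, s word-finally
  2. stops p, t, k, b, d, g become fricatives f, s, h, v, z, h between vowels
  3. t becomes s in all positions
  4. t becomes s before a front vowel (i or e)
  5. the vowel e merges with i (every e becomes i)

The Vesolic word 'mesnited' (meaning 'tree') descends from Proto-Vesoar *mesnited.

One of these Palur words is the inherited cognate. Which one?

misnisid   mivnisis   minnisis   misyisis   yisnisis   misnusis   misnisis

Palur: start from *mesnited.
  rule 1 (final devoicing): mesnited → mesnitet
  rule 2 (intervocalic lenition): mesnitet → mesniset
  rule 3 (unconditioned shift): mesniset → mesnises
  rule 4: no change — mesnises
  rule 5 (vowel merger): mesnises → misnisis
  ⇒ Palur misnisis

misnisis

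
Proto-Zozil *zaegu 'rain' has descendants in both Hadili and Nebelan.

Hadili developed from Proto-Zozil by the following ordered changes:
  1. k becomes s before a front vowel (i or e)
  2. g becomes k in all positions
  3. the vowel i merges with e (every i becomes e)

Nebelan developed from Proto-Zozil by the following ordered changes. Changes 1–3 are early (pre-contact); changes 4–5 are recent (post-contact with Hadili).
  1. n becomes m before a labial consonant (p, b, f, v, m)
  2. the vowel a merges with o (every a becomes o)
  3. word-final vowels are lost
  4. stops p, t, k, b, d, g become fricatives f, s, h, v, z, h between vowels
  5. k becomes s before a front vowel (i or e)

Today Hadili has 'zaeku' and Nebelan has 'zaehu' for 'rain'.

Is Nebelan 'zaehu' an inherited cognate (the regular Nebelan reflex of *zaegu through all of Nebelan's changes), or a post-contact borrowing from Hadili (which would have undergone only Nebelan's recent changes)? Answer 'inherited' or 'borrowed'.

borrowed

If inherited, *zaegu would pass through all of Nebelan's changes:
Nebelan: start from *zaegu.
  rule 1: no change — zaegu
  rule 2 (vowel merger): zaegu → zoegu
  rule 3 (apocope): zoegu → zoeg
  rule 4: no change — zoeg
  rule 5: no change — zoeg
  ⇒ Nebelan zoeg
If borrowed from Hadili 'zaeku' after the early changes, it would undergo only the recent ones:
  rule 4 (intervocalic lenition): zaeku → zaehu
  rule 5 (palatalisation): no change (zaehu)
  ⇒ as a loan: zaehu
Nebelan 'zaehu' matches the loan outcome 'zaehu', not the inherited 'zoeg' — it skipped the early Nebelan changes, so it was borrowed from Hadili.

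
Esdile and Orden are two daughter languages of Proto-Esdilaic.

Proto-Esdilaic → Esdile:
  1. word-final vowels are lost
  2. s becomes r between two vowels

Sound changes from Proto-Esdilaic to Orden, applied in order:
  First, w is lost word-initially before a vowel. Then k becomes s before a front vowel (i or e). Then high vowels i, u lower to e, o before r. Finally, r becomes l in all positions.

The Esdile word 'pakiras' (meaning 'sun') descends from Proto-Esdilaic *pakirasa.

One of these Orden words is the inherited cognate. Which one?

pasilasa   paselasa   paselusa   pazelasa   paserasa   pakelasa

Orden: start from *pakirasa.
  rule 1: no change — pakirasa
  rule 2 (palatalisation): pakirasa → pasirasa
  rule 3 (pre-rhotic lowering): pasirasa → paserasa
  rule 4 (unconditioned shift): paserasa → paselasa
  ⇒ Orden paselasa
Only 'paselasa' matches the regular Orden development of *pakirasa.

paselasa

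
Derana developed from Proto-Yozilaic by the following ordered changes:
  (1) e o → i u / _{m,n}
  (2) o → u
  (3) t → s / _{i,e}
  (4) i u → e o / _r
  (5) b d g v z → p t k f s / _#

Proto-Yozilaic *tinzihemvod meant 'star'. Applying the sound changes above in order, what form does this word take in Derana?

Derana: *tinzihemvod
  tinzihemvod → tinzihimvod   [pre-nasal raising]
  tinzihimvod → tinzihimvud   [vowel merger]
  tinzihimvud → sinzihimvud   [palatalisation]
  sinzihimvud (rule 4 does not apply)
  sinzihimvud → sinzihimvut   [final devoicing]
  giving Derana sinzihimvut.

sinzihimvut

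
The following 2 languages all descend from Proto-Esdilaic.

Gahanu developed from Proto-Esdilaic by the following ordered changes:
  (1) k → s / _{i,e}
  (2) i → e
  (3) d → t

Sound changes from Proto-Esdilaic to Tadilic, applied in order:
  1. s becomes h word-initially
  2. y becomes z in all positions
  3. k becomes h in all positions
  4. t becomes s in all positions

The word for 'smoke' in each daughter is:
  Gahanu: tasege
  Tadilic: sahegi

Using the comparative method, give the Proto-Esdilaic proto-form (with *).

*takegi

Position 3: Gahanu has s, Tadilic has h. Taking the neighbouring segments as reconstructed: Gahanu s could go back to *k or *s; Tadilic h could go back to *k or *h — the one source consistent with every daughter is *k.
Position 6: Gahanu has e, Tadilic has i. Tadilic preserves i here (none of its changes turn any other segment into i), so the proto-segment is *i.
Continuing position by position gives *takegi; check it forward:
Gahanu: start from *takegi.
  rule 1 (palatalisation): takegi → tasegi
  rule 2 (vowel merger): tasegi → tasege
  rule 3: no change — tasege
  ⇒ Gahanu tasege
Tadilic: *takegi > tahegi > sahegi  (by unconditioned shift, unconditioned shift)
*takegi is the unique common source.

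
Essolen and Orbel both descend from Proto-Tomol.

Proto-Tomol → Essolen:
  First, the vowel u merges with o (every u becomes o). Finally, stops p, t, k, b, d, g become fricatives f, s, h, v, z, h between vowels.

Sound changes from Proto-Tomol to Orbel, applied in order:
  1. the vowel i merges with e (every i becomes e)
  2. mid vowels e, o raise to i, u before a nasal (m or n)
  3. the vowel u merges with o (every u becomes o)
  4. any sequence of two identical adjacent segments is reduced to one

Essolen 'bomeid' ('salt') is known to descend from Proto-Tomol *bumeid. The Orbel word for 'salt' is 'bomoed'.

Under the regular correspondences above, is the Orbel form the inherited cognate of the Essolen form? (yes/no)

Derive the expected Orbel reflex of *bumeid:
Orbel: start from *bumeid.
  rule 1 (vowel merger): bumeid → bumeed
  rule 2: no change — bumeed
  rule 3 (vowel merger): bumeed → bomeed
  rule 4 (degemination): bomeed → bomed
  ⇒ Orbel bomed
The regular Orbel reflex would be 'bomed', but the attested form is 'bomoed'. The correspondence is irregular, so they are not cognates (the Orbel form has a different source).

no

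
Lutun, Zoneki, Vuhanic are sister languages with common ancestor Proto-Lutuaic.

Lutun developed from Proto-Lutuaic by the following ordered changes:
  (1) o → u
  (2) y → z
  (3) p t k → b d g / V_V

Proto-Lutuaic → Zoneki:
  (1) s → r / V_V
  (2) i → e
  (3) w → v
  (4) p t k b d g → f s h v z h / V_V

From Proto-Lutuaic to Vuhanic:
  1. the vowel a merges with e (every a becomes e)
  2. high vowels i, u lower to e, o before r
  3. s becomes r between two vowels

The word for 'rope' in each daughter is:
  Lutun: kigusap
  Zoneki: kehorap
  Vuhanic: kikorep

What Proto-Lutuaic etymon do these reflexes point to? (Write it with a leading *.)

*kikosap

Position 5: Lutun has s, Zoneki has r, Vuhanic has r. Lutun preserves s here (none of its changes turn any other segment into s), so the proto-segment is *s.
Position 3: Lutun has g, Zoneki has h, Vuhanic has k. Vuhanic preserves k here (none of its changes turn any other segment into k), so the proto-segment is *k.
Position 4: Lutun has u, Zoneki has o, Vuhanic has o. Zoneki preserves o here (none of its changes turn any other segment into o), so the proto-segment is *o.
Verify the candidate proto-form against each daughter:
Lutun: start from *kikosap.
  rule 1 (vowel merger): kikosap → kikusap
  rule 2: no change — kikusap
  rule 3 (intervocalic voicing): kikusap → kigusap
  ⇒ Lutun kigusap
Zoneki: start from *kikosap.
  rule 1 (rhotacism): kikosap → kikorap
  rule 2 (vowel merger): kikorap → kekorap
  rule 3: no change — kekorap
  rule 4 (intervocalic lenition): kekorap → kehorap
  ⇒ Zoneki kehorap
Vuhanic: *kikosap > kikosep > kikorep  (by vowel merger, rhotacism)
*kikosap is the unique common source.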